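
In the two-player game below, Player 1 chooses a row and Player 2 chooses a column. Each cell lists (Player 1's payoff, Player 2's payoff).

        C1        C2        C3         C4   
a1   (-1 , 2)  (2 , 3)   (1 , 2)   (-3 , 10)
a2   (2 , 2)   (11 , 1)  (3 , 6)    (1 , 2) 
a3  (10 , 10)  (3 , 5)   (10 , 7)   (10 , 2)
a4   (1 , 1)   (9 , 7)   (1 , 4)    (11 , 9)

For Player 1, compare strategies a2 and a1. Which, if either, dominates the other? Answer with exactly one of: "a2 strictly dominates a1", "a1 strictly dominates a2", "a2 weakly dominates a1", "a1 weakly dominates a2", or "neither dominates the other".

a2 strictly dominates a1

a2's payoffs vs a1's, by Player 2's action — C1: 2>-1, C2: 11>2, C3: 3>1, C4: 1>-3.
Every comparison favours a2, so a2 strictly dominates a1.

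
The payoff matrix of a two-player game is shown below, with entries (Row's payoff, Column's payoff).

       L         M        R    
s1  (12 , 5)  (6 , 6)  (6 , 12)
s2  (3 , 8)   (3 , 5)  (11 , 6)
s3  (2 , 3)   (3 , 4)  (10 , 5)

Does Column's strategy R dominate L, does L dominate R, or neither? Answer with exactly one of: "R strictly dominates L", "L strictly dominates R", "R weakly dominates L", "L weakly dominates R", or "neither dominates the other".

neither dominates the other

R's payoffs vs L's, by Row's action — s1: 12>5, s2: 6<8, s3: 5>3.
R does better at s1, s3 but worse at s2; neither strategy dominates the other.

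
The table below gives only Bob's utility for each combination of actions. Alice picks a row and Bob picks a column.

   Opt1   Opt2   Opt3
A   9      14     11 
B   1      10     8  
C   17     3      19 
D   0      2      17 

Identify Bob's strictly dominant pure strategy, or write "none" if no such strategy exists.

none

Opt1 fails to dominate Opt2 at A (9<14).
Opt2 fails to dominate Opt1 at C (3<17).
Opt3 fails to dominate Opt2 at A (11<14).
No single strategy dominates all the others.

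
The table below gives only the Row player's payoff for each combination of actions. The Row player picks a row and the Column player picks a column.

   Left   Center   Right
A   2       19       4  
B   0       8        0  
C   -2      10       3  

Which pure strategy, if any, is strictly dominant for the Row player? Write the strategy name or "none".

A vs B: Left: 2>0, Center: 19>8, Right: 4>0.
A vs C: Left: 2>-2, Center: 19>10, Right: 4>3.
A strictly beats every other strategy against every opponent action, so it is strictly dominant.

A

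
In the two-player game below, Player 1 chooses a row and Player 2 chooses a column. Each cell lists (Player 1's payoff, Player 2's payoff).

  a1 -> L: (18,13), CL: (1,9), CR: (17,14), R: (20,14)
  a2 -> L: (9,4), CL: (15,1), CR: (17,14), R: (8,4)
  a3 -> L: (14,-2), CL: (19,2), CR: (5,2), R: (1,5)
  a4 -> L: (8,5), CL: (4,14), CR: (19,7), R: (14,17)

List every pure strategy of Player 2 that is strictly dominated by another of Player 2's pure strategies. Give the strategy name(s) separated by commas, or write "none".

L is strictly dominated by CR (a1: 14>13, a2: 14>4, a3: 2>-2, a4: 7>5).
CL: dominated, since R does at least as well everywhere (a1: 14>9, a2: 4>1, a3: 5>2, a4: 17>14).
Nothing dominates CR: L at a1 (14>13); CL at a1 (14>9); R at a1 (14=14).
R is not dominated — it holds its own against L at a1 (14>13); CL at a1 (14>9); CR at a1 (14=14).

L, CL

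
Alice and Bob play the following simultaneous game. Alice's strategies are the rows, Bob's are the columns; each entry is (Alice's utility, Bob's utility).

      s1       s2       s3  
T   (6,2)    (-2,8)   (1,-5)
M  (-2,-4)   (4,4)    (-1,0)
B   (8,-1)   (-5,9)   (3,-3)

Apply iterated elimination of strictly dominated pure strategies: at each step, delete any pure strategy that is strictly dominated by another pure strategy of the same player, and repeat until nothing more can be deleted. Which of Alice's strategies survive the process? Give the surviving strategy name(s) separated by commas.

Bob's strategy s1 is strictly dominated by s2 (T: 8>2, M: 4>-4, B: 9>-1) and is removed.
For Bob, s2 strictly dominates s3 on the remaining rows (T: 8>-5, M: 4>0, B: 9>-3); eliminate s3.
Alice's strategy T is strictly dominated by M (s2: 4>-2) and is removed.
Alice's strategy B is strictly dominated by M (s2: 4>-5) and is removed.
Among the remaining strategies, none is strictly dominated by another pure strategy of the same player, so the elimination stops.
Surviving strategies — Alice: {M}; Bob: {s2}.

M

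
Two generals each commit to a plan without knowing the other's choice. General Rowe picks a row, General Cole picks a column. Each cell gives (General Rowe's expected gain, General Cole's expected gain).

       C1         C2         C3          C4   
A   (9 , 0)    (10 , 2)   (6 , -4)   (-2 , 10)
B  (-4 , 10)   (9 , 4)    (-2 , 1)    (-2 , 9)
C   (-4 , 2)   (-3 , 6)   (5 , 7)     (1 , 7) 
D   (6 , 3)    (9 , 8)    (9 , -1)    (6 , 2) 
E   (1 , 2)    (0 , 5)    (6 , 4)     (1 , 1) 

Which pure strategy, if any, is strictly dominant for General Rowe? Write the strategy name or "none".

none

A fails to dominate B at C4 (-2=-2).
B fails to dominate A at C1 (-4<9).
C fails to dominate A at C1 (-4<9).
D fails to dominate A at C1 (6<9).
E fails to dominate A at C1 (1<9).
No single strategy dominates all the others.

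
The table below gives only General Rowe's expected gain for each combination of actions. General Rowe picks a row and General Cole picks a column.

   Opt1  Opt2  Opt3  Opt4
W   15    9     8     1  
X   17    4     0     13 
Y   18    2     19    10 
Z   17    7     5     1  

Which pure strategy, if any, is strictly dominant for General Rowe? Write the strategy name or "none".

W fails to dominate X at Opt1 (15<17).
X fails to dominate W at Opt2 (4<9).
Y fails to dominate W at Opt2 (2<9).
Z fails to dominate W at Opt2 (7<9).
No single strategy dominates all the others.

none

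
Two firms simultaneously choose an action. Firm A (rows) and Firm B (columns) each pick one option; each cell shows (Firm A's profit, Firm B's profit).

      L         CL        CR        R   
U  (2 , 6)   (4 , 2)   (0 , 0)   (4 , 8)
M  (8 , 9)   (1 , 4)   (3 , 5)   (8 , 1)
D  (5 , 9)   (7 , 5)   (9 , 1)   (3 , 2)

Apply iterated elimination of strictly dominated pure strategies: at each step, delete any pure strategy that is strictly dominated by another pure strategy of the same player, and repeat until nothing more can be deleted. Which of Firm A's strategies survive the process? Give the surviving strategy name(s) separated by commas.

M

Column CL is eliminated: L beats it against every remaining row (U: 6>2, M: 9>4, D: 9>5).
Firm A's strategy U is strictly dominated by M (L: 8>2, CR: 3>0, R: 8>4) and is removed.
Column CR is eliminated: L beats it against every remaining row (M: 9>5, D: 9>1).
Firm A's strategy D is strictly dominated by M (L: 8>5, R: 8>3) and is removed.
Firm B's strategy R is strictly dominated by L (M: 9>1) and is removed.
Among the remaining strategies, none is strictly dominated by another pure strategy of the same player, so the elimination stops.
Surviving strategies — Firm A: {M}; Firm B: {L}.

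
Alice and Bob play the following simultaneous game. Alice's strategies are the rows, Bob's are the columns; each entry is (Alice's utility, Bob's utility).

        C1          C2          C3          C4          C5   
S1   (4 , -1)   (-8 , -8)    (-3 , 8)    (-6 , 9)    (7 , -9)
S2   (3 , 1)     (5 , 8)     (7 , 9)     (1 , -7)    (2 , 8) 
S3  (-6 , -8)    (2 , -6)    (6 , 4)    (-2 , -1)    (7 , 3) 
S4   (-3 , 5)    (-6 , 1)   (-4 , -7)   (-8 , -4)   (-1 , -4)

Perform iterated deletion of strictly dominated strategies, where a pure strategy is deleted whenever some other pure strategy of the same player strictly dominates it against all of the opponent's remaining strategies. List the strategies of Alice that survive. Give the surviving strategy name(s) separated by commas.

S2

Alice's strategy S4 is strictly dominated by S2 (C1: 3>-3, C2: 5>-6, C3: 7>-4, C4: 1>-8, C5: 2>-1) and is removed.
For Bob, C3 strictly dominates C1 on the remaining rows (S1: 8>-1, S2: 9>1, S3: 4>-8); eliminate C1.
Column C2 is eliminated: C3 beats it against every remaining row (S1: 8>-8, S2: 9>8, S3: 4>-6).
Column C5 is eliminated: C3 beats it against every remaining row (S1: 8>-9, S2: 9>8, S3: 4>3).
For Alice, S2 strictly dominates S1 on the remaining columns (C3: 7>-3, C4: 1>-6); eliminate S1.
Row S3 is eliminated: S2 beats it against every remaining column (C3: 7>6, C4: 1>-2).
Column C4 is eliminated: C3 beats it against every remaining row (S2: 9>-7).
Among the remaining strategies, none is strictly dominated by another pure strategy of the same player, so the elimination stops.
Surviving strategies — Alice: {S2}; Bob: {C3}.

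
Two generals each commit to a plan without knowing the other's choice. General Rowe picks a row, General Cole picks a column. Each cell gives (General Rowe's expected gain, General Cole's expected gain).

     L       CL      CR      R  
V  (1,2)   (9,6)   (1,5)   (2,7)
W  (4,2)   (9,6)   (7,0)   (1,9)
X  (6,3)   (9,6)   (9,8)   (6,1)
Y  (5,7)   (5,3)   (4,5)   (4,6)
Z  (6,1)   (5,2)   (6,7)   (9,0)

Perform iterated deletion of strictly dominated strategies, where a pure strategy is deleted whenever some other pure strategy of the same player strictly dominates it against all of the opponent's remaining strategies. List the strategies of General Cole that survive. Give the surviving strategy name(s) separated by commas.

Row Y is eliminated: X beats it against every remaining column (L: 6>5, CL: 9>5, CR: 9>4, R: 6>4).
Column L is eliminated: CL beats it against every remaining row (V: 6>2, W: 6>2, X: 6>3, Z: 2>1).
Among the remaining strategies, none is strictly dominated by another pure strategy of the same player, so the elimination stops.
Surviving strategies — General Rowe: {V, W, X, Z}; General Cole: {CL, CR, R}.

CL, CR, R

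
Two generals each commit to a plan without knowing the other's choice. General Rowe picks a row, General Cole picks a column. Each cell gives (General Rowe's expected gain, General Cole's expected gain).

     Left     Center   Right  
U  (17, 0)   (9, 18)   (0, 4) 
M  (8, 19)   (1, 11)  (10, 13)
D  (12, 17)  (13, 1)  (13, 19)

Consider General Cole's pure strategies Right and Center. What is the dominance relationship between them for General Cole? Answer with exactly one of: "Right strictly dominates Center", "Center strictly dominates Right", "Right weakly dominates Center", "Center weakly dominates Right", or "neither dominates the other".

neither dominates the other

Right's payoffs vs Center's, by General Rowe's action — U: 4<18, M: 13>11, D: 19>1.
Right does better at M, D but worse at U; neither strategy dominates the other.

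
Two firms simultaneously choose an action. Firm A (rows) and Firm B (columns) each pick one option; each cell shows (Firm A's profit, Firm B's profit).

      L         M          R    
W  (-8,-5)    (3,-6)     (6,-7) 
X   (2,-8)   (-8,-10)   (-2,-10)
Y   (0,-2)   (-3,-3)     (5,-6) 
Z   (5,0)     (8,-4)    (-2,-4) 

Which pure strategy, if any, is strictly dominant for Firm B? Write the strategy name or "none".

L vs M: W: -5>-6, X: -8>-10, Y: -2>-3, Z: 0>-4.
L vs R: W: -5>-7, X: -8>-10, Y: -2>-6, Z: 0>-4.
L strictly beats every other strategy against every opponent action, so it is strictly dominant.

L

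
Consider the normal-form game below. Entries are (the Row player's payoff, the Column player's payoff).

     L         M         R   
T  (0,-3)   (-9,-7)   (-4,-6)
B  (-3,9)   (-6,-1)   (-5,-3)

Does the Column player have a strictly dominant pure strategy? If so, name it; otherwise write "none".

L

L vs M: T: -3>-7, B: 9>-1.
L vs R: T: -3>-6, B: 9>-3.
L strictly beats every other strategy against every opponent action, so it is strictly dominant.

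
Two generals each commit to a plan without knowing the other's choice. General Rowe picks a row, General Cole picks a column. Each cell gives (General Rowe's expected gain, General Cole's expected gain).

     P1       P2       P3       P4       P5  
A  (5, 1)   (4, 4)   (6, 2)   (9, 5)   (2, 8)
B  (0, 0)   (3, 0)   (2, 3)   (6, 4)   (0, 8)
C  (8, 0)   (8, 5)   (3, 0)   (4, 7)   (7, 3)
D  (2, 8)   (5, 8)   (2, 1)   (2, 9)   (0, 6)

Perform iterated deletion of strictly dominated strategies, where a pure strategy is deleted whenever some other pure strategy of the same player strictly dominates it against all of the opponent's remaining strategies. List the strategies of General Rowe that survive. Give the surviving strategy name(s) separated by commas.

A, C

For General Rowe, A strictly dominates B on the remaining columns (P1: 5>0, P2: 4>3, P3: 6>2, P4: 9>6, P5: 2>0); eliminate B.
General Rowe's strategy D is strictly dominated by C (P1: 8>2, P2: 8>5, P3: 3>2, P4: 4>2, P5: 7>0) and is removed.
General Cole's strategy P1 is strictly dominated by P2 (A: 4>1, C: 5>0) and is removed.
For General Cole, P4 strictly dominates P2 on the remaining rows (A: 5>4, C: 7>5); eliminate P2.
Column P3 is eliminated: P4 beats it against every remaining row (A: 5>2, C: 7>0).
Among the remaining strategies, none is strictly dominated by another pure strategy of the same player, so the elimination stops.
Surviving strategies — General Rowe: {A, C}; General Cole: {P4, P5}.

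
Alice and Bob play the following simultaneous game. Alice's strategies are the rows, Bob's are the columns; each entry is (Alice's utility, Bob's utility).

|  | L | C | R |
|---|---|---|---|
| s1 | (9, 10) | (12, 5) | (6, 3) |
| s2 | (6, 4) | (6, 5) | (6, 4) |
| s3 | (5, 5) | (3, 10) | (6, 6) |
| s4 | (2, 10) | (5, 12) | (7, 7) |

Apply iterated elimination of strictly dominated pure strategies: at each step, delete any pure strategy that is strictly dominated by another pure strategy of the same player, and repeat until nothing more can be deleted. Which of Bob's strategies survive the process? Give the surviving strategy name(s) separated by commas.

Column R is eliminated: C beats it against every remaining row (s1: 5>3, s2: 5>4, s3: 10>6, s4: 12>7).
For Alice, s1 strictly dominates s2 on the remaining columns (L: 9>6, C: 12>6); eliminate s2.
For Alice, s1 strictly dominates s3 on the remaining columns (L: 9>5, C: 12>3); eliminate s3.
Alice's strategy s4 is strictly dominated by s1 (L: 9>2, C: 12>5) and is removed.
Bob's strategy C is strictly dominated by L (s1: 10>5) and is removed.
Among the remaining strategies, none is strictly dominated by another pure strategy of the same player, so the elimination stops.
Surviving strategies — Alice: {s1}; Bob: {L}.

L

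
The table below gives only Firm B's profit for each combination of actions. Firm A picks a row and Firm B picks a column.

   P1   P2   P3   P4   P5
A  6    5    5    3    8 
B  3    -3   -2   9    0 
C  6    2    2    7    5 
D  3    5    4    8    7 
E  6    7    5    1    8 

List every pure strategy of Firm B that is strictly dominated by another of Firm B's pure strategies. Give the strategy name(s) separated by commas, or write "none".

P1: no other strategy beats it everywhere (P2 at A (6>5); P3 at A (6>5); P4 at A (6>3); P5 at B (3>0)).
P5 strictly dominates P2 — A: 8>5, B: 0>-3, C: 5>2, D: 7>5, E: 8>7.
P3: dominated, since P5 does at least as well everywhere (A: 8>5, B: 0>-2, C: 5>2, D: 7>4, E: 8>5).
P4 is not dominated — it holds its own against P1 at B (9>3); P2 at B (9>-3); P3 at B (9>-2); P5 at B (9>0).
P5 is not dominated — it holds its own against P1 at A (8>6); P2 at A (8>5); P3 at A (8>5); P4 at A (8>3).

P2, P3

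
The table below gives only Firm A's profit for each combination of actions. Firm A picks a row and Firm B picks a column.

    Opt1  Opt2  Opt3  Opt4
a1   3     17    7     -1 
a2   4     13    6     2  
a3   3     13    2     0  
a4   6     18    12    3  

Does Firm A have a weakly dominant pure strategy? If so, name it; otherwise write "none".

a4 vs a1: Opt1: 6>3, Opt2: 18>17, Opt3: 12>7, Opt4: 3>-1.
a4 vs a2: Opt1: 6>4, Opt2: 18>13, Opt3: 12>6, Opt4: 3>2.
a4 vs a3: Opt1: 6>3, Opt2: 18>13, Opt3: 12>2, Opt4: 3>0.
a4 is at least as good as every other strategy against every opponent action, so it is weakly dominant.

a4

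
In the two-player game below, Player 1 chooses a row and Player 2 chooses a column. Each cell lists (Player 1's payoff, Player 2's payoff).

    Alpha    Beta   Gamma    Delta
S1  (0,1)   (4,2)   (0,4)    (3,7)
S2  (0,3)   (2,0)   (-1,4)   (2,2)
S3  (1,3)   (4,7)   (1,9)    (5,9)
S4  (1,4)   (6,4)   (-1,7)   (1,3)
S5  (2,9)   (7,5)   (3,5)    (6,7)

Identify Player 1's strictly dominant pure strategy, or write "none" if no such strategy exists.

S5

S5 vs S1: Alpha: 2>0, Beta: 7>4, Gamma: 3>0, Delta: 6>3.
S5 vs S2: Alpha: 2>0, Beta: 7>2, Gamma: 3>-1, Delta: 6>2.
S5 vs S3: Alpha: 2>1, Beta: 7>4, Gamma: 3>1, Delta: 6>5.
S5 vs S4: Alpha: 2>1, Beta: 7>6, Gamma: 3>-1, Delta: 6>1.
S5 strictly beats every other strategy against every opponent action, so it is strictly dominant.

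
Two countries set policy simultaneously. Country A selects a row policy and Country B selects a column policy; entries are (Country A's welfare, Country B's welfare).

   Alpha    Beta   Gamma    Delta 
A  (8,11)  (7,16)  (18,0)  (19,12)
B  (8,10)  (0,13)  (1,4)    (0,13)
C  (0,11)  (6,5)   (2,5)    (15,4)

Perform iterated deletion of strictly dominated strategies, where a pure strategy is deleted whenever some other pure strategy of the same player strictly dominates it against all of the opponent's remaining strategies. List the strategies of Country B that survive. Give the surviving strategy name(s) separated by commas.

Country A's strategy C is strictly dominated by A (Alpha: 8>0, Beta: 7>6, Gamma: 18>2, Delta: 19>15) and is removed.
Country B's strategy Alpha is strictly dominated by Beta (A: 16>11, B: 13>10) and is removed.
Country A's strategy B is strictly dominated by A (Beta: 7>0, Gamma: 18>1, Delta: 19>0) and is removed.
For Country B, Beta strictly dominates Gamma on the remaining rows (A: 16>0); eliminate Gamma.
Column Delta is eliminated: Beta beats it against every remaining row (A: 16>12).
Among the remaining strategies, none is strictly dominated by another pure strategy of the same player, so the elimination stops.
Surviving strategies — Country A: {A}; Country B: {Beta}.

Beta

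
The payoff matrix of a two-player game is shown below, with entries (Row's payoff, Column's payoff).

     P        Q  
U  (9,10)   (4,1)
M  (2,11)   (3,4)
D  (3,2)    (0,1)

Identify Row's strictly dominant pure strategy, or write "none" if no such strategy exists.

U

U vs M: P: 9>2, Q: 4>3.
U vs D: P: 9>3, Q: 4>0.
U strictly beats every other strategy against every opponent action, so it is strictly dominant.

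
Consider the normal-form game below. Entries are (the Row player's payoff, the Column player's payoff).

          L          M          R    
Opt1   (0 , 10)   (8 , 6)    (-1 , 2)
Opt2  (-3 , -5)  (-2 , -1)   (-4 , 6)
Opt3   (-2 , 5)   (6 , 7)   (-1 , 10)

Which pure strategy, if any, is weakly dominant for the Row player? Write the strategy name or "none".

Opt1 vs Opt2: L: 0>-3, M: 8>-2, R: -1>-4.
Opt1 vs Opt3: L: 0>-2, M: 8>6, R: -1=-1.
Opt1 is at least as good as every other strategy against every opponent action, so it is weakly dominant.

Opt1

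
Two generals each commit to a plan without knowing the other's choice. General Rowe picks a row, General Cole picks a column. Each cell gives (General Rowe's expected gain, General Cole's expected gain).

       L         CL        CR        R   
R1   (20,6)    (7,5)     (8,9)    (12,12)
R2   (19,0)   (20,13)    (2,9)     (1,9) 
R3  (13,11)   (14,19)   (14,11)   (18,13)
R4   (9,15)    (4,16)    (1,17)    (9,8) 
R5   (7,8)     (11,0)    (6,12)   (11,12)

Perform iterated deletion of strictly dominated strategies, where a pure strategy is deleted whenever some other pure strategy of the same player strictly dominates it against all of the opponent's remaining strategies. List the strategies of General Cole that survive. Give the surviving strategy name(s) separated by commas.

CL

Row R4 is eliminated: R1 beats it against every remaining column (L: 20>9, CL: 7>4, CR: 8>1, R: 12>9).
Row R5 is eliminated: R3 beats it against every remaining column (L: 13>7, CL: 14>11, CR: 14>6, R: 18>11).
General Cole's strategy L is strictly dominated by R (R1: 12>6, R2: 9>0, R3: 13>11) and is removed.
For General Rowe, R3 strictly dominates R1 on the remaining columns (CL: 14>7, CR: 14>8, R: 18>12); eliminate R1.
For General Cole, CL strictly dominates CR on the remaining rows (R2: 13>9, R3: 19>11); eliminate CR.
For General Cole, CL strictly dominates R on the remaining rows (R2: 13>9, R3: 19>13); eliminate R.
For General Rowe, R2 strictly dominates R3 on the remaining columns (CL: 20>14); eliminate R3.
Among the remaining strategies, none is strictly dominated by another pure strategy of the same player, so the elimination stops.
Surviving strategies — General Rowe: {R2}; General Cole: {CL}.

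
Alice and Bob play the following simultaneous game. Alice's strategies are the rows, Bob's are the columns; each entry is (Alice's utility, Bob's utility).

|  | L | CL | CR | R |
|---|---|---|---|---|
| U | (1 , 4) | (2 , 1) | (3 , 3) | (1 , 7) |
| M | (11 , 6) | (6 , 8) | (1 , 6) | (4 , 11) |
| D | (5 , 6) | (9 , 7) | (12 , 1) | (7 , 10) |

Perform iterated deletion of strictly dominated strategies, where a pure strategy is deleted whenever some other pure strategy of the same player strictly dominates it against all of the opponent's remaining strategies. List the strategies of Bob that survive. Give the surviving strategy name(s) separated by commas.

R

Alice's strategy U is strictly dominated by D (L: 5>1, CL: 9>2, CR: 12>3, R: 7>1) and is removed.
Column L is eliminated: CL beats it against every remaining row (M: 8>6, D: 7>6).
Row M is eliminated: D beats it against every remaining column (CL: 9>6, CR: 12>1, R: 7>4).
Bob's strategy CL is strictly dominated by R (D: 10>7) and is removed.
For Bob, R strictly dominates CR on the remaining rows (D: 10>1); eliminate CR.
Among the remaining strategies, none is strictly dominated by another pure strategy of the same player, so the elimination stops.
Surviving strategies — Alice: {D}; Bob: {R}.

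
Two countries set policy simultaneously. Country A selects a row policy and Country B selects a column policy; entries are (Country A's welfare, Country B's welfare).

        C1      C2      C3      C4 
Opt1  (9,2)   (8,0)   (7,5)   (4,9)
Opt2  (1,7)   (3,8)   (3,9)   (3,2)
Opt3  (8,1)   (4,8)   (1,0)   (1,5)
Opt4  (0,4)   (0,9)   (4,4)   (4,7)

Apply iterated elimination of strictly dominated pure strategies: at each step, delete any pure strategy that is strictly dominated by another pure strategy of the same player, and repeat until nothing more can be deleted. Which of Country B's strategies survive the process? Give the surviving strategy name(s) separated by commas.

Country A's strategy Opt2 is strictly dominated by Opt1 (C1: 9>1, C2: 8>3, C3: 7>3, C4: 4>3) and is removed.
Country A's strategy Opt3 is strictly dominated by Opt1 (C1: 9>8, C2: 8>4, C3: 7>1, C4: 4>1) and is removed.
Column C1 is eliminated: C4 beats it against every remaining row (Opt1: 9>2, Opt4: 7>4).
Column C3 is eliminated: C4 beats it against every remaining row (Opt1: 9>5, Opt4: 7>4).
Among the remaining strategies, none is strictly dominated by another pure strategy of the same player, so the elimination stops.
Surviving strategies — Country A: {Opt1, Opt4}; Country B: {C2, C4}.

C2, C4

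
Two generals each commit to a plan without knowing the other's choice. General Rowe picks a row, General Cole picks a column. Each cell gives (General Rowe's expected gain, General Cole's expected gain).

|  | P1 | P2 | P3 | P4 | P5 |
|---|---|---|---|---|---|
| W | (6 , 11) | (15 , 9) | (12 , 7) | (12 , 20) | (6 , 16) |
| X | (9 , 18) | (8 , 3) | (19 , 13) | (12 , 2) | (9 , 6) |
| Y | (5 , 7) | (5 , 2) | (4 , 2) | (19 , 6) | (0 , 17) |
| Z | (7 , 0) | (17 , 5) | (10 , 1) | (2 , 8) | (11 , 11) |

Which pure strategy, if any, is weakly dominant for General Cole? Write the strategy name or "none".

none

P1 fails to dominate P2 at Z (0<5).
P2 fails to dominate P1 at W (9<11).
P3 fails to dominate P1 at W (7<11).
P4 fails to dominate P1 at X (2<18).
P5 fails to dominate P1 at X (6<18).
No single strategy dominates all the others.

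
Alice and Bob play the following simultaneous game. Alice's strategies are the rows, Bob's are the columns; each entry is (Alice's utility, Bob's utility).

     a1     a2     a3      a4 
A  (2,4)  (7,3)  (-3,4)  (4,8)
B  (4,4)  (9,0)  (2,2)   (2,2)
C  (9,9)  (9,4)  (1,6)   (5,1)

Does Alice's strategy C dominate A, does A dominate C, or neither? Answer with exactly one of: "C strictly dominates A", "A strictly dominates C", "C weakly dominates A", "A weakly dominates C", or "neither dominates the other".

Compare C to A across each choice by Bob: a1: 9>2, a2: 9>7, a3: 1>-3, a4: 5>4.
C gives a strictly higher payoff against each choice by Bob, so C strictly dominates A.

C strictly dominates A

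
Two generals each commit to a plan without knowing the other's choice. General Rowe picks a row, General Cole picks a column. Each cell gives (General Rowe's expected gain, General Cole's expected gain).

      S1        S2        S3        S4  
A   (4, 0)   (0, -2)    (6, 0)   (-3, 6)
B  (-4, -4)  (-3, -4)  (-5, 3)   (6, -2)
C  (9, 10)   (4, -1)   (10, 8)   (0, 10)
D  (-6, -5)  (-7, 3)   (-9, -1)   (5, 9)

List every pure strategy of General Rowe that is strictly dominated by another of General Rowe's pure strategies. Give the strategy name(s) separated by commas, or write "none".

A, D

A: dominated, since C does at least as well everywhere (S1: 9>4, S2: 4>0, S3: 10>6, S4: 0>-3).
B is not dominated — it holds its own against A at S4 (6>-3); C at S4 (6>0); D at S1 (-4>-6).
C: no other strategy beats it everywhere (A at S1 (9>4); B at S1 (9>-4); D at S1 (9>-6)).
D: dominated, since B does at least as well everywhere (S1: -4>-6, S2: -3>-7, S3: -5>-9, S4: 6>5).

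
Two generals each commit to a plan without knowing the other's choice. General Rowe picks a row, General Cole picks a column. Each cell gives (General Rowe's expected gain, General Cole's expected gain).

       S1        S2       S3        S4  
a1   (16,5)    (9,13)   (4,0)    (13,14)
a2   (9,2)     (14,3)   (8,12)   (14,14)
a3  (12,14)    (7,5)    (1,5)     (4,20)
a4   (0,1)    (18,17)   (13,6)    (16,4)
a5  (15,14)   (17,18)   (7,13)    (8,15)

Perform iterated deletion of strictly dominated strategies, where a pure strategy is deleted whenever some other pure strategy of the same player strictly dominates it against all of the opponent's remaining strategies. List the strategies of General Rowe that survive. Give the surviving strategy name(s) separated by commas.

a4

General Rowe's strategy a3 is strictly dominated by a1 (S1: 16>12, S2: 9>7, S3: 4>1, S4: 13>4) and is removed.
General Cole's strategy S1 is strictly dominated by S2 (a1: 13>5, a2: 3>2, a4: 17>1, a5: 18>14) and is removed.
For General Rowe, a2 strictly dominates a1 on the remaining columns (S2: 14>9, S3: 8>4, S4: 14>13); eliminate a1.
For General Rowe, a4 strictly dominates a2 on the remaining columns (S2: 18>14, S3: 13>8, S4: 16>14); eliminate a2.
For General Rowe, a4 strictly dominates a5 on the remaining columns (S2: 18>17, S3: 13>7, S4: 16>8); eliminate a5.
For General Cole, S2 strictly dominates S3 on the remaining rows (a4: 17>6); eliminate S3.
Column S4 is eliminated: S2 beats it against every remaining row (a4: 17>4).
Among the remaining strategies, none is strictly dominated by another pure strategy of the same player, so the elimination stops.
Surviving strategies — General Rowe: {a4}; General Cole: {S2}.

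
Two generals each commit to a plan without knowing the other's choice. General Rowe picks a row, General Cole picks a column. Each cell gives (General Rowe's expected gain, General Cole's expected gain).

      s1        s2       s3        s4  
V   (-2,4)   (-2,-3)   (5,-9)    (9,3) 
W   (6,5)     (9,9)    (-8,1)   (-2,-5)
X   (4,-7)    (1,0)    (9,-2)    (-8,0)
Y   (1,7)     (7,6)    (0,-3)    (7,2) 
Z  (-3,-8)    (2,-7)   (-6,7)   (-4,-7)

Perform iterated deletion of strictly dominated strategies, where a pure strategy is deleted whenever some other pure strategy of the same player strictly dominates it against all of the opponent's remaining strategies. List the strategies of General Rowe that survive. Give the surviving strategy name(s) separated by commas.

W

For General Rowe, Y strictly dominates Z on the remaining columns (s1: 1>-3, s2: 7>2, s3: 0>-6, s4: 7>-4); eliminate Z.
Column s3 is eliminated: s2 beats it against every remaining row (V: -3>-9, W: 9>1, X: 0>-2, Y: 6>-3).
For General Rowe, W strictly dominates X on the remaining columns (s1: 6>4, s2: 9>1, s4: -2>-8); eliminate X.
For General Cole, s1 strictly dominates s4 on the remaining rows (V: 4>3, W: 5>-5, Y: 7>2); eliminate s4.
For General Rowe, W strictly dominates V on the remaining columns (s1: 6>-2, s2: 9>-2); eliminate V.
For General Rowe, W strictly dominates Y on the remaining columns (s1: 6>1, s2: 9>7); eliminate Y.
General Cole's strategy s1 is strictly dominated by s2 (W: 9>5) and is removed.
Among the remaining strategies, none is strictly dominated by another pure strategy of the same player, so the elimination stops.
Surviving strategies — General Rowe: {W}; General Cole: {s2}.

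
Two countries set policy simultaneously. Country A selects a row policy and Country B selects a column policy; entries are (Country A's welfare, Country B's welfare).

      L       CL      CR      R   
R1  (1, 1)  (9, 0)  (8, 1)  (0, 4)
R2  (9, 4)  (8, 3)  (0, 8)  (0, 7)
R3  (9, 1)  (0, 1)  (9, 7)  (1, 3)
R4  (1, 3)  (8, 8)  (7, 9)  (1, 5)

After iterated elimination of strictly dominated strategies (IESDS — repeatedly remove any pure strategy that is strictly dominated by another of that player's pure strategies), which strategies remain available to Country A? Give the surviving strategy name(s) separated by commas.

For Country B, R strictly dominates L on the remaining rows (R1: 4>1, R2: 7>4, R3: 3>1, R4: 5>3); eliminate L.
Column CL is eliminated: CR beats it against every remaining row (R1: 1>0, R2: 8>3, R3: 7>1, R4: 9>8).
Country A's strategy R1 is strictly dominated by R3 (CR: 9>8, R: 1>0) and is removed.
For Country A, R3 strictly dominates R2 on the remaining columns (CR: 9>0, R: 1>0); eliminate R2.
For Country B, CR strictly dominates R on the remaining rows (R3: 7>3, R4: 9>5); eliminate R.
Country A's strategy R4 is strictly dominated by R3 (CR: 9>7) and is removed.
Among the remaining strategies, none is strictly dominated by another pure strategy of the same player, so the elimination stops.
Surviving strategies — Country A: {R3}; Country B: {CR}.

R3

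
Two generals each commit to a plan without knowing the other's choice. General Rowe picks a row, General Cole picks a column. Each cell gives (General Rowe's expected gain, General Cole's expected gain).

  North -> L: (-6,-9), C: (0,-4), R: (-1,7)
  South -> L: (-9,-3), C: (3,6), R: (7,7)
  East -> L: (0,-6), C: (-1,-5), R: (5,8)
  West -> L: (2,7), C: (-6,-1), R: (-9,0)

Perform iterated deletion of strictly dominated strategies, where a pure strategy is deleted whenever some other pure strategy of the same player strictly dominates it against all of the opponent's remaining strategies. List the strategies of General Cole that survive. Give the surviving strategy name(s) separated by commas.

General Cole's strategy C is strictly dominated by R (North: 7>-4, South: 7>6, East: 8>-5, West: 0>-1) and is removed.
Row North is eliminated: East beats it against every remaining column (L: 0>-6, R: 5>-1).
Among the remaining strategies, none is strictly dominated by another pure strategy of the same player, so the elimination stops.
Surviving strategies — General Rowe: {South, East, West}; General Cole: {L, R}.

L, R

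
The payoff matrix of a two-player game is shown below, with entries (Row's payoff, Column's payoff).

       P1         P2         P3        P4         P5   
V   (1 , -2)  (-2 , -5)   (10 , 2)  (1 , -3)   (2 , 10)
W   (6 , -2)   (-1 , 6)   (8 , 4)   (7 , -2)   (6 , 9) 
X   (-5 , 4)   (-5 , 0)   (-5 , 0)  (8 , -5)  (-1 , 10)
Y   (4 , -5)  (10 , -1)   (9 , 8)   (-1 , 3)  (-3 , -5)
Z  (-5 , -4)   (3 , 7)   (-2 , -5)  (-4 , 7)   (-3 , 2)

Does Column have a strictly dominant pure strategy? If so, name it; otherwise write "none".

none

P1 fails to dominate P2 at W (-2<6).
P2 fails to dominate P1 at V (-5<-2).
P3 fails to dominate P1 at X (0<4).
P4 fails to dominate P1 at V (-3<-2).
P5 fails to dominate P1 at Y (-5=-5).
No single strategy dominates all the others.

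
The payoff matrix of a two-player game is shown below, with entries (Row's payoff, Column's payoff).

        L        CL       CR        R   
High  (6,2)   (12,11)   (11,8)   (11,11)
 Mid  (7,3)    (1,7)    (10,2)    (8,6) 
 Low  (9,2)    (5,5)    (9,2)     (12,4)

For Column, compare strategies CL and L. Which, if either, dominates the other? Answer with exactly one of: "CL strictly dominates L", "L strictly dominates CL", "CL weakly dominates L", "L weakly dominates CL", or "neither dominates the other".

CL's payoffs vs L's, by Row's action — High: 11>2, Mid: 7>3, Low: 5>2.
Every comparison favours CL, so CL strictly dominates L.

CL strictly dominates L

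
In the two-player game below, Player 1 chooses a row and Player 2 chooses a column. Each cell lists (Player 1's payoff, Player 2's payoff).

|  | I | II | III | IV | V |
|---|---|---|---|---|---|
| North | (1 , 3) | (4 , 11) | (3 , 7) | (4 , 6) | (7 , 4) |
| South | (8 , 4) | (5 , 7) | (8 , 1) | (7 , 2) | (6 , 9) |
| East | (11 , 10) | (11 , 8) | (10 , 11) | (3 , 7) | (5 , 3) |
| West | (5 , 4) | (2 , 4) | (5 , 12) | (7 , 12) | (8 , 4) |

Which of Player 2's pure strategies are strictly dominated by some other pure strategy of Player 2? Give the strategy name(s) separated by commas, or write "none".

none

I: no other strategy beats it everywhere (II at East (10>8); III at South (4>1); IV at South (4>2); V at East (10>3)).
Nothing dominates II: I at North (11>3); III at North (11>7); IV at North (11>6); V at North (11>4).
Nothing dominates III: I at North (7>3); II at East (11>8); IV at North (7>6); V at North (7>4).
IV: no other strategy beats it everywhere (I at North (6>3); II at West (12>4); III at South (2>1); V at North (6>4)).
Nothing dominates V: I at North (4>3); II at South (9>7); III at South (9>1); IV at South (9>2).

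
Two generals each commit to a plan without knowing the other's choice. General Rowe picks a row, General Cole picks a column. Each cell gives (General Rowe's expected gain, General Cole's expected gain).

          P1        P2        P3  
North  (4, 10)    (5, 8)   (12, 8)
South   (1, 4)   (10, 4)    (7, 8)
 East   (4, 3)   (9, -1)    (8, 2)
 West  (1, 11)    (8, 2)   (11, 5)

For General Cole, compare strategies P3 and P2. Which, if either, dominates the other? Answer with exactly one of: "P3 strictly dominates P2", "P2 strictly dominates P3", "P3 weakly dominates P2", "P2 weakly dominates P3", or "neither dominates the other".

P3's payoffs vs P2's, by General Rowe's action — North: 8=8, South: 8>4, East: 2>-1, West: 5>2.
P3 is at least as good everywhere and strictly better somewhere (tied only at North), so P3 weakly but not strictly dominates P2.

P3 weakly dominates P2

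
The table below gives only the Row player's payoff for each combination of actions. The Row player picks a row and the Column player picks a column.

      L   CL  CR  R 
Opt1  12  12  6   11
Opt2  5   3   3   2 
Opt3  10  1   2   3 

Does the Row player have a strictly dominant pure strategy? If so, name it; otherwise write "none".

Opt1 vs Opt2: L: 12>5, CL: 12>3, CR: 6>3, R: 11>2.
Opt1 vs Opt3: L: 12>10, CL: 12>1, CR: 6>2, R: 11>3.
Opt1 strictly beats every other strategy against every opponent action, so it is strictly dominant.

Opt1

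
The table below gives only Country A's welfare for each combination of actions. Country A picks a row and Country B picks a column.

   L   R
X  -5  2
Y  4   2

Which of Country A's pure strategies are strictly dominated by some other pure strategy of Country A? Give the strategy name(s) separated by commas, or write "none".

none

Nothing dominates X: Y at R (2=2).
Nothing dominates Y: X at L (4>-5).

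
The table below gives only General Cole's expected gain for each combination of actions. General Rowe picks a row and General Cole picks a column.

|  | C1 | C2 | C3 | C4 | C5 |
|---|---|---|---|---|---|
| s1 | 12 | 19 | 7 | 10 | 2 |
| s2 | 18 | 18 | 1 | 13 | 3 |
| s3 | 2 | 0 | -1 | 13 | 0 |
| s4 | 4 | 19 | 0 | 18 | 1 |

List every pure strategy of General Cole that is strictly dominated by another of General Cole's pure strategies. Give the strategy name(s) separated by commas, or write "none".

C1: no other strategy beats it everywhere (C2 at s2 (18=18); C3 at s1 (12>7); C4 at s1 (12>10); C5 at s1 (12>2)).
Nothing dominates C2: C1 at s1 (19>12); C3 at s1 (19>7); C4 at s1 (19>10); C5 at s1 (19>2).
C3: dominated, since C1 does at least as well everywhere (s1: 12>7, s2: 18>1, s3: 2>-1, s4: 4>0).
Nothing dominates C4: C1 at s3 (13>2); C2 at s3 (13>0); C3 at s1 (10>7); C5 at s1 (10>2).
C1 strictly dominates C5 — s1: 12>2, s2: 18>3, s3: 2>0, s4: 4>1.

C3, C5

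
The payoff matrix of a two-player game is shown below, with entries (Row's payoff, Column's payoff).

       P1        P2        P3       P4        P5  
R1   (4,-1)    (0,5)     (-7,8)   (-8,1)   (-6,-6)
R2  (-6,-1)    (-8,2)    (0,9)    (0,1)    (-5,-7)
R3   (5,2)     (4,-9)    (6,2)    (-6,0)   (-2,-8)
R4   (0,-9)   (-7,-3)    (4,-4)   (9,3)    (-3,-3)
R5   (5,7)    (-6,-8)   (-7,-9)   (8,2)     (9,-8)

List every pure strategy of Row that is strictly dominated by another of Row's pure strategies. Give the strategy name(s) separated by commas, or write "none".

R1, R2

R1: dominated, since R3 does at least as well everywhere (P1: 5>4, P2: 4>0, P3: 6>-7, P4: -6>-8, P5: -2>-6).
R2 is strictly dominated by R4 (P1: 0>-6, P2: -7>-8, P3: 4>0, P4: 9>0, P5: -3>-5).
Nothing dominates R3: R1 at P1 (5>4); R2 at P1 (5>-6); R4 at P1 (5>0); R5 at P1 (5=5).
R4: no other strategy beats it everywhere (R1 at P3 (4>-7); R2 at P1 (0>-6); R3 at P4 (9>-6); R5 at P3 (4>-7)).
Nothing dominates R5: R1 at P1 (5>4); R2 at P1 (5>-6); R3 at P1 (5=5); R4 at P1 (5>0).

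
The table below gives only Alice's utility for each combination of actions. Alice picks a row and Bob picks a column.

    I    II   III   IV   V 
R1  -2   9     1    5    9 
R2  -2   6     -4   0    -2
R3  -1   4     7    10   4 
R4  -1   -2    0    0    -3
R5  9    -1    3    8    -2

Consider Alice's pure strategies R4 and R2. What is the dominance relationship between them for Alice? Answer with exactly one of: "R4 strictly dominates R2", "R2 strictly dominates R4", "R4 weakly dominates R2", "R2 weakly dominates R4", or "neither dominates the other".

R4's payoffs vs R2's, by Bob's action — I: -1>-2, II: -2<6, III: 0>-4, IV: 0=0, V: -3<-2.
R4 does better at I, III but worse at II, V; neither strategy dominates the other.

neither dominates the other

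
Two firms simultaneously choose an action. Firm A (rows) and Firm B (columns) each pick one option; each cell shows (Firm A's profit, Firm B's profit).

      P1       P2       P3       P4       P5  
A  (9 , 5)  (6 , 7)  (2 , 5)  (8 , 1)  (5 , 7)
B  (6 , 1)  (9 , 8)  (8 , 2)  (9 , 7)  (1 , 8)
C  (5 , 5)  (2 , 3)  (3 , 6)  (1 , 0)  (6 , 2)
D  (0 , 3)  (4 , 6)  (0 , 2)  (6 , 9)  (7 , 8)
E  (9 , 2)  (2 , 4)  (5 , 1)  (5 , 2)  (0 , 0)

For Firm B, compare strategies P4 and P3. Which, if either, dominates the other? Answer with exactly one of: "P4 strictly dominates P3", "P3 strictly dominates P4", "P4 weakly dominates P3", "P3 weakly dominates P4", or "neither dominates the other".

P4's payoffs vs P3's, by Firm A's action — A: 1<5, B: 7>2, C: 0<6, D: 9>2, E: 2>1.
P4 does better at B, D, E but worse at A, C; neither strategy dominates the other.

neither dominates the other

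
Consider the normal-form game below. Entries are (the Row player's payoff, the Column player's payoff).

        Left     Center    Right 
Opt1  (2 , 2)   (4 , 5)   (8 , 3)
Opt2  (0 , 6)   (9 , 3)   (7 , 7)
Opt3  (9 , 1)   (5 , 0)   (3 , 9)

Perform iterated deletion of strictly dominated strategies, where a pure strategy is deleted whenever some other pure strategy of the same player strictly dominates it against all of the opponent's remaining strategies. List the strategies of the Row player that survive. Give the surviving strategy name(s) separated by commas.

Opt1, Opt2

Column Left is eliminated: Right beats it against every remaining row (Opt1: 3>2, Opt2: 7>6, Opt3: 9>1).
For the Row player, Opt2 strictly dominates Opt3 on the remaining columns (Center: 9>5, Right: 7>3); eliminate Opt3.
Among the remaining strategies, none is strictly dominated by another pure strategy of the same player, so the elimination stops.
Surviving strategies — the Row player: {Opt1, Opt2}; the Column player: {Center, Right}.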